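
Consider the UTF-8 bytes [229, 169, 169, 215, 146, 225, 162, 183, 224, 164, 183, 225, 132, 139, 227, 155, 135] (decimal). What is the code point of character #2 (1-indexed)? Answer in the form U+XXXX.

U+05D2

Offset 0: leading byte 0xE5 = 11100101 → 3-byte char #1 = E5 A9 A9.
Offset 3: leading byte 0xD7 = 11010111 → 2-byte char #2 = D7 92.
Leading byte 0xD7 = 11010111 matches 110xxxxx → 2-byte sequence.
Byte 1: 0xD7 = 11010111, payload 10111 (5 bits).
Byte 2: 0x92 = 10010010 (10xxxxxx ✓), payload 010010.
Concatenate: 10111010010 = 0x5D2 (11 bits → U+05D2).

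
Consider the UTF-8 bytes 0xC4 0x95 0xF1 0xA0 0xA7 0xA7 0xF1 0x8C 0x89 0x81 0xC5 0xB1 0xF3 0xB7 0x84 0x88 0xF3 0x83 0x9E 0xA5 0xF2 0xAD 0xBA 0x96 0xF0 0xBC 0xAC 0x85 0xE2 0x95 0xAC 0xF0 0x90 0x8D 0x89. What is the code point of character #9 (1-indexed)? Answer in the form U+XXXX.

U+256C

Offset 0: leading byte 0xC4 = 11000100 → 2-byte char #1 = C4 95.
Offset 2: leading byte 0xF1 = 11110001 → 4-byte char #2 = F1 A0 A7 A7.
Offset 6: leading byte 0xF1 = 11110001 → 4-byte char #3 = F1 8C 89 81.
Offset 10: leading byte 0xC5 = 11000101 → 2-byte char #4 = C5 B1.
Offset 12: leading byte 0xF3 = 11110011 → 4-byte char #5 = F3 B7 84 88.
Offset 16: leading byte 0xF3 = 11110011 → 4-byte char #6 = F3 83 9E A5.
Offset 20: leading byte 0xF2 = 11110010 → 4-byte char #7 = F2 AD BA 96.
Offset 24: leading byte 0xF0 = 11110000 → 4-byte char #8 = F0 BC AC 85.
Offset 28: leading byte 0xE2 = 11100010 → 3-byte char #9 = E2 95 AC.
Leading byte 0xE2 = 11100010 matches 1110xxxx → 3-byte sequence.
Byte 1: 0xE2 = 11100010, payload 0010 (4 bits).
Byte 2: 0x95 = 10010101 (10xxxxxx ✓), payload 010101.
Byte 3: 0xAC = 10101100 (10xxxxxx ✓), payload 101100.
Concatenate: 0010010101101100 = 0x256C (16 bits → U+256C).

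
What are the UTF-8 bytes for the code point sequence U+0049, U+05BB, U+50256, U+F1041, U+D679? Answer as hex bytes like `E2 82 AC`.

U+0049: 1-byte form → 49.
U+05BB: 2-byte form → D6 BB.
U+50256: 4-byte form → F1 90 89 96.
U+F1041: 4-byte form → F3 B1 81 81.
U+D679: 3-byte form → ED 99 B9.
Concatenated (14 bytes): 49 D6 BB F1 90 89 96 F3 B1 81 81 ED 99 B9.

49 D6 BB F1 90 89 96 F3 B1 81 81 ED 99 B9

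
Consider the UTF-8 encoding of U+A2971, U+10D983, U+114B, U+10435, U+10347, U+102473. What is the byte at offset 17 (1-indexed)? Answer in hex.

0x90

1-indexed offset 17 is 0-indexed offset 16.
U+A2971 → 4-byte form F2 A2 A5 B1 at offsets 0–3.
U+10D983 → 4-byte form F4 8D A6 83 at offsets 4–7.
U+114B → 3-byte form E1 85 8B at offsets 8–10.
U+10435 → 4-byte form F0 90 90 B5 at offsets 11–14.
U+10347 → 4-byte form F0 90 8D 87 at offsets 15–18.
Offset 16 falls in char 5's range; it's byte 2 of F0 90 8D 87 = 0x90.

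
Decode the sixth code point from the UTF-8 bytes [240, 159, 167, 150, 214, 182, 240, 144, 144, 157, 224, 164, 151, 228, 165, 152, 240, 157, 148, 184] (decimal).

Offset 0: leading byte 0xF0 = 11110000 → 4-byte char #1 = F0 9F A7 96.
Offset 4: leading byte 0xD6 = 11010110 → 2-byte char #2 = D6 B6.
Offset 6: leading byte 0xF0 = 11110000 → 4-byte char #3 = F0 90 90 9D.
Offset 10: leading byte 0xE0 = 11100000 → 3-byte char #4 = E0 A4 97.
Offset 13: leading byte 0xE4 = 11100100 → 3-byte char #5 = E4 A5 98.
Offset 16: leading byte 0xF0 = 11110000 → 4-byte char #6 = F0 9D 94 B8.
Leading byte 0xF0 = 11110000 matches 11110xxx → 4-byte sequence.
Byte 1: 0xF0 = 11110000, payload 000 (3 bits).
Byte 2: 0x9D = 10011101 (10xxxxxx ✓), payload 011101.
Byte 3: 0x94 = 10010100 (10xxxxxx ✓), payload 010100.
Byte 4: 0xB8 = 10111000 (10xxxxxx ✓), payload 111000.
Concatenate: 000011101010100111000 = 0x1D538 (21 bits → U+1D538).

U+1D538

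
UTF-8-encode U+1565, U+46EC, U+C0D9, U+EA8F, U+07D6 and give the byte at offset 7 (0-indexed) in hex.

0x83

U+1565 → 3-byte form E1 95 A5 at offsets 0–2.
U+46EC → 3-byte form E4 9B AC at offsets 3–5.
U+C0D9 → 3-byte form EC 83 99 at offsets 6–8.
Offset 7 falls in char 3's range; it's byte 2 of EC 83 99 = 0x83.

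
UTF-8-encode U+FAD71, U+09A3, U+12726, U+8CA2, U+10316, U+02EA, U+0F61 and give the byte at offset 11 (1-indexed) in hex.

0xA6

1-indexed offset 11 is 0-indexed offset 10.
U+FAD71 → 4-byte form F3 BA B5 B1 at offsets 0–3.
U+09A3 → 3-byte form E0 A6 A3 at offsets 4–6.
U+12726 → 4-byte form F0 92 9C A6 at offsets 7–10.
Offset 10 falls in char 3's range; it's byte 4 of F0 92 9C A6 = 0xA6.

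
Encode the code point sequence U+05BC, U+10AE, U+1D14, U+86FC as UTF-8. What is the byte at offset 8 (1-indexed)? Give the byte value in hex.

1-indexed offset 8 is 0-indexed offset 7.
U+05BC → 2-byte form D6 BC at offsets 0–1.
U+10AE → 3-byte form E1 82 AE at offsets 2–4.
U+1D14 → 3-byte form E1 B4 94 at offsets 5–7.
Offset 7 falls in char 3's range; it's byte 3 of E1 B4 94 = 0x94.

0x94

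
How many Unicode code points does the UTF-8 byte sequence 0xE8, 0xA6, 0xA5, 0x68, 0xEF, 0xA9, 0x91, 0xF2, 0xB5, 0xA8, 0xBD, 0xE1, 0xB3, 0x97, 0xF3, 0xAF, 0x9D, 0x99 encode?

Byte at offset 0: 0xE8 = 11101000 → 3-byte char (#1). Advance 3.
Byte at offset 3: 0x68 = 01101000 → 1-byte char (#2). Advance 1.
Byte at offset 4: 0xEF = 11101111 → 3-byte char (#3). Advance 3.
Byte at offset 7: 0xF2 = 11110010 → 4-byte char (#4). Advance 4.
Byte at offset 11: 0xE1 = 11100001 → 3-byte char (#5). Advance 3.
Byte at offset 14: 0xF3 = 11110011 → 4-byte char (#6). Advance 4.
Reached end at offset 18 after 6 code points.

6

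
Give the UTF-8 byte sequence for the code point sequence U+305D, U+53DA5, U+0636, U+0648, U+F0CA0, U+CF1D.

U+305D: 3-byte form → E3 81 9D.
U+53DA5: 4-byte form → F1 93 B6 A5.
U+0636: 2-byte form → D8 B6.
U+0648: 2-byte form → D9 88.
U+F0CA0: 4-byte form → F3 B0 B2 A0.
U+CF1D: 3-byte form → EC BC 9D.
Concatenated (18 bytes): E3 81 9D F1 93 B6 A5 D8 B6 D9 88 F3 B0 B2 A0 EC BC 9D.

E3 81 9D F1 93 B6 A5 D8 B6 D9 88 F3 B0 B2 A0 EC BC 9D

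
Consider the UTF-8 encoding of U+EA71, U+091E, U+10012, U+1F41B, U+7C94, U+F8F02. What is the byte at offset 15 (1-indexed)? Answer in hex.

0xE7

1-indexed offset 15 is 0-indexed offset 14.
U+EA71 → 3-byte form EE A9 B1 at offsets 0–2.
U+091E → 3-byte form E0 A4 9E at offsets 3–5.
U+10012 → 4-byte form F0 90 80 92 at offsets 6–9.
U+1F41B → 4-byte form F0 9F 90 9B at offsets 10–13.
U+7C94 → 3-byte form E7 B2 94 at offsets 14–16.
Offset 14 falls in char 5's range; it's byte 1 of E7 B2 94 = 0xE7.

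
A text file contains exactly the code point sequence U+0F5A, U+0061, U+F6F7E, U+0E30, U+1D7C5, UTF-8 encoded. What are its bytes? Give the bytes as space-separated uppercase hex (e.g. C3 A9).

E0 BD 9A 61 F3 B6 BD BE E0 B8 B0 F0 9D 9F 85

U+0F5A: 3-byte form → E0 BD 9A.
U+0061: 1-byte form → 61.
U+F6F7E: 4-byte form → F3 B6 BD BE.
U+0E30: 3-byte form → E0 B8 B0.
U+1D7C5: 4-byte form → F0 9D 9F 85.
Concatenated (15 bytes): E0 BD 9A 61 F3 B6 BD BE E0 B8 B0 F0 9D 9F 85.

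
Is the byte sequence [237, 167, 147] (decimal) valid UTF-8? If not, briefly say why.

Structurally a 3-byte sequence; payload = 0xD9D3.
But 0xD9D3 is in U+D800–U+DFFF, the surrogate range. Surrogates are not Unicode scalar values and are forbidden in UTF-8.

invalid (encodes a surrogate (U+D800–U+DFFF))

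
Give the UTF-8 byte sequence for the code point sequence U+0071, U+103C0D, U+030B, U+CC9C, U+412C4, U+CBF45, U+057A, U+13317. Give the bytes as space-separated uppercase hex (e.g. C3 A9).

71 F4 83 B0 8D CC 8B EC B2 9C F1 81 8B 84 F3 8B BD 85 D5 BA F0 93 8C 97

U+0071: 1-byte form → 71.
U+103C0D: 4-byte form → F4 83 B0 8D.
U+030B: 2-byte form → CC 8B.
U+CC9C: 3-byte form → EC B2 9C.
U+412C4: 4-byte form → F1 81 8B 84.
U+CBF45: 4-byte form → F3 8B BD 85.
U+057A: 2-byte form → D5 BA.
U+13317: 4-byte form → F0 93 8C 97.
Concatenated (24 bytes): 71 F4 83 B0 8D CC 8B EC B2 9C F1 81 8B 84 F3 8B BD 85 D5 BA F0 93 8C 97.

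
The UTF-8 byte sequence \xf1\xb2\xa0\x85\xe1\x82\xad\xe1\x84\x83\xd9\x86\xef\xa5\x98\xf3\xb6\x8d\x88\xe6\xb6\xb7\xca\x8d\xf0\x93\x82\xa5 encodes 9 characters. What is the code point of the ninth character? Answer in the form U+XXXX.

Offset 0: leading byte 0xF1 = 11110001 → 4-byte char #1 = F1 B2 A0 85.
Offset 4: leading byte 0xE1 = 11100001 → 3-byte char #2 = E1 82 AD.
Offset 7: leading byte 0xE1 = 11100001 → 3-byte char #3 = E1 84 83.
Offset 10: leading byte 0xD9 = 11011001 → 2-byte char #4 = D9 86.
Offset 12: leading byte 0xEF = 11101111 → 3-byte char #5 = EF A5 98.
Offset 15: leading byte 0xF3 = 11110011 → 4-byte char #6 = F3 B6 8D 88.
Offset 19: leading byte 0xE6 = 11100110 → 3-byte char #7 = E6 B6 B7.
Offset 22: leading byte 0xCA = 11001010 → 2-byte char #8 = CA 8D.
Offset 24: leading byte 0xF0 = 11110000 → 4-byte char #9 = F0 93 82 A5.
Leading byte 0xF0 = 11110000 matches 11110xxx → 4-byte sequence.
Byte 1: 0xF0 = 11110000, payload 000 (3 bits).
Byte 2: 0x93 = 10010011 (10xxxxxx ✓), payload 010011.
Byte 3: 0x82 = 10000010 (10xxxxxx ✓), payload 000010.
Byte 4: 0xA5 = 10100101 (10xxxxxx ✓), payload 100101.
Concatenate: 000010011000010100101 = 0x130A5 (21 bits → U+130A5).

U+130A5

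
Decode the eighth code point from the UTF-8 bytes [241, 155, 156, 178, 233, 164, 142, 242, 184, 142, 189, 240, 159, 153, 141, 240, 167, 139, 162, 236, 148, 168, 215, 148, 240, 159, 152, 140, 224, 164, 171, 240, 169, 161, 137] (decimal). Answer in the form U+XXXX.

U+1F60C

Offset 0: leading byte 0xF1 = 11110001 → 4-byte char #1 = F1 9B 9C B2.
Offset 4: leading byte 0xE9 = 11101001 → 3-byte char #2 = E9 A4 8E.
Offset 7: leading byte 0xF2 = 11110010 → 4-byte char #3 = F2 B8 8E BD.
Offset 11: leading byte 0xF0 = 11110000 → 4-byte char #4 = F0 9F 99 8D.
Offset 15: leading byte 0xF0 = 11110000 → 4-byte char #5 = F0 A7 8B A2.
Offset 19: leading byte 0xEC = 11101100 → 3-byte char #6 = EC 94 A8.
Offset 22: leading byte 0xD7 = 11010111 → 2-byte char #7 = D7 94.
Offset 24: leading byte 0xF0 = 11110000 → 4-byte char #8 = F0 9F 98 8C.
Leading byte 0xF0 = 11110000 matches 11110xxx → 4-byte sequence.
Byte 1: 0xF0 = 11110000, payload 000 (3 bits).
Byte 2: 0x9F = 10011111 (10xxxxxx ✓), payload 011111.
Byte 3: 0x98 = 10011000 (10xxxxxx ✓), payload 011000.
Byte 4: 0x8C = 10001100 (10xxxxxx ✓), payload 001100.
Concatenate: 000011111011000001100 = 0x1F60C (21 bits → U+1F60C).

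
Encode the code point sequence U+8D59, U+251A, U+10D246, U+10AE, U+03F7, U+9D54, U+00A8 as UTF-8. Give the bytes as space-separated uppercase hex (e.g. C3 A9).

E8 B5 99 E2 94 9A F4 8D 89 86 E1 82 AE CF B7 E9 B5 94 C2 A8

U+8D59: 3-byte form → E8 B5 99.
U+251A: 3-byte form → E2 94 9A.
U+10D246: 4-byte form → F4 8D 89 86.
U+10AE: 3-byte form → E1 82 AE.
U+03F7: 2-byte form → CF B7.
U+9D54: 3-byte form → E9 B5 94.
U+00A8: 2-byte form → C2 A8.
Concatenated (20 bytes): E8 B5 99 E2 94 9A F4 8D 89 86 E1 82 AE CF B7 E9 B5 94 C2 A8.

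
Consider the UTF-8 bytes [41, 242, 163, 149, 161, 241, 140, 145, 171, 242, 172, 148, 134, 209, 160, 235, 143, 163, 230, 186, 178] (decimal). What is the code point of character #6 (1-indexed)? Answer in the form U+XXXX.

Offset 0: leading byte 0x29 = 00101001 → 1-byte char #1 = 29.
Offset 1: leading byte 0xF2 = 11110010 → 4-byte char #2 = F2 A3 95 A1.
Offset 5: leading byte 0xF1 = 11110001 → 4-byte char #3 = F1 8C 91 AB.
Offset 9: leading byte 0xF2 = 11110010 → 4-byte char #4 = F2 AC 94 86.
Offset 13: leading byte 0xD1 = 11010001 → 2-byte char #5 = D1 A0.
Offset 15: leading byte 0xEB = 11101011 → 3-byte char #6 = EB 8F A3.
Leading byte 0xEB = 11101011 matches 1110xxxx → 3-byte sequence.
Byte 1: 0xEB = 11101011, payload 1011 (4 bits).
Byte 2: 0x8F = 10001111 (10xxxxxx ✓), payload 001111.
Byte 3: 0xA3 = 10100011 (10xxxxxx ✓), payload 100011.
Concatenate: 1011001111100011 = 0xB3E3 (16 bits → U+B3E3).

U+B3E3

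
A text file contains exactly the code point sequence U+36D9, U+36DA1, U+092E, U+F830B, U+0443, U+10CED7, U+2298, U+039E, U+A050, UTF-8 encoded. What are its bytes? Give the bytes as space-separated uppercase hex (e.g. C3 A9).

E3 9B 99 F0 B6 B6 A1 E0 A4 AE F3 B8 8C 8B D1 83 F4 8C BB 97 E2 8A 98 CE 9E EA 81 90

U+36D9: 3-byte form → E3 9B 99.
U+36DA1: 4-byte form → F0 B6 B6 A1.
U+092E: 3-byte form → E0 A4 AE.
U+F830B: 4-byte form → F3 B8 8C 8B.
U+0443: 2-byte form → D1 83.
U+10CED7: 4-byte form → F4 8C BB 97.
U+2298: 3-byte form → E2 8A 98.
U+039E: 2-byte form → CE 9E.
U+A050: 3-byte form → EA 81 90.
Concatenated (28 bytes): E3 9B 99 F0 B6 B6 A1 E0 A4 AE F3 B8 8C 8B D1 83 F4 8C BB 97 E2 8A 98 CE 9E EA 81 90.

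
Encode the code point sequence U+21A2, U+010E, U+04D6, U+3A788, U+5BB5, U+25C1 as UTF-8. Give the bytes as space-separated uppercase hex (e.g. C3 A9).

E2 86 A2 C4 8E D3 96 F0 BA 9E 88 E5 AE B5 E2 97 81

U+21A2: 3-byte form → E2 86 A2.
U+010E: 2-byte form → C4 8E.
U+04D6: 2-byte form → D3 96.
U+3A788: 4-byte form → F0 BA 9E 88.
U+5BB5: 3-byte form → E5 AE B5.
U+25C1: 3-byte form → E2 97 81.
Concatenated (17 bytes): E2 86 A2 C4 8E D3 96 F0 BA 9E 88 E5 AE B5 E2 97 81.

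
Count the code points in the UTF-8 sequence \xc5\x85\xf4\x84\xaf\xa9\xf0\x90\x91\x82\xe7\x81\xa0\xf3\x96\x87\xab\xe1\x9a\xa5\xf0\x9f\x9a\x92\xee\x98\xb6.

Byte at offset 0: 0xC5 = 11000101 → 2-byte char (#1). Advance 2.
Byte at offset 2: 0xF4 = 11110100 → 4-byte char (#2). Advance 4.
Byte at offset 6: 0xF0 = 11110000 → 4-byte char (#3). Advance 4.
Byte at offset 10: 0xE7 = 11100111 → 3-byte char (#4). Advance 3.
Byte at offset 13: 0xF3 = 11110011 → 4-byte char (#5). Advance 4.
Byte at offset 17: 0xE1 = 11100001 → 3-byte char (#6). Advance 3.
Byte at offset 20: 0xF0 = 11110000 → 4-byte char (#7). Advance 4.
Byte at offset 24: 0xEE = 11101110 → 3-byte char (#8). Advance 3.
Reached end at offset 27 after 8 code points.

8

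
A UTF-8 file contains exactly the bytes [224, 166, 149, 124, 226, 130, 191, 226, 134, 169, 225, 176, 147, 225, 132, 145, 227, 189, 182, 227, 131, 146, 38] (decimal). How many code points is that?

Byte at offset 0: 0xE0 = 11100000 → 3-byte char (#1). Advance 3.
Byte at offset 3: 0x7C = 01111100 → 1-byte char (#2). Advance 1.
Byte at offset 4: 0xE2 = 11100010 → 3-byte char (#3). Advance 3.
Byte at offset 7: 0xE2 = 11100010 → 3-byte char (#4). Advance 3.
Byte at offset 10: 0xE1 = 11100001 → 3-byte char (#5). Advance 3.
Byte at offset 13: 0xE1 = 11100001 → 3-byte char (#6). Advance 3.
Byte at offset 16: 0xE3 = 11100011 → 3-byte char (#7). Advance 3.
Byte at offset 19: 0xE3 = 11100011 → 3-byte char (#8). Advance 3.
Byte at offset 22: 0x26 = 00100110 → 1-byte char (#9). Advance 1.
Reached end at offset 23 after 9 code points.

9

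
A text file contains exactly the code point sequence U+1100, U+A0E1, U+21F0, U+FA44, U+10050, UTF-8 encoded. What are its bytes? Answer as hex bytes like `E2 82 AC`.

E1 84 80 EA 83 A1 E2 87 B0 EF A9 84 F0 90 81 90

U+1100: 3-byte form → E1 84 80.
U+A0E1: 3-byte form → EA 83 A1.
U+21F0: 3-byte form → E2 87 B0.
U+FA44: 3-byte form → EF A9 84.
U+10050: 4-byte form → F0 90 81 90.
Concatenated (16 bytes): E1 84 80 EA 83 A1 E2 87 B0 EF A9 84 F0 90 81 90.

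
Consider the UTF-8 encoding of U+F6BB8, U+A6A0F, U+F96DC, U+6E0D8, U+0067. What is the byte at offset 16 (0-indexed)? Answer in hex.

0x67

U+F6BB8 → 4-byte form F3 B6 AE B8 at offsets 0–3.
U+A6A0F → 4-byte form F2 A6 A8 8F at offsets 4–7.
U+F96DC → 4-byte form F3 B9 9B 9C at offsets 8–11.
U+6E0D8 → 4-byte form F1 AE 83 98 at offsets 12–15.
U+0067 → 1-byte form 67 at offsets 16–16.
Offset 16 falls in char 5's range; it's byte 1 of 67 = 0x67.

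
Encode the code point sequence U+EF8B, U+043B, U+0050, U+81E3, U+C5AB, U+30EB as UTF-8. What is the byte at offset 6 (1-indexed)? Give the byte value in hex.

0x50

1-indexed offset 6 is 0-indexed offset 5.
U+EF8B → 3-byte form EE BE 8B at offsets 0–2.
U+043B → 2-byte form D0 BB at offsets 3–4.
U+0050 → 1-byte form 50 at offsets 5–5.
Offset 5 falls in char 3's range; it's byte 1 of 50 = 0x50.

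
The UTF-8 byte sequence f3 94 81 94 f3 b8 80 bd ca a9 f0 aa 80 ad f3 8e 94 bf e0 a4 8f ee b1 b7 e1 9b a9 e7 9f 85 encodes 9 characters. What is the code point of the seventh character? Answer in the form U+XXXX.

U+EC77

Offset 0: leading byte 0xF3 = 11110011 → 4-byte char #1 = F3 94 81 94.
Offset 4: leading byte 0xF3 = 11110011 → 4-byte char #2 = F3 B8 80 BD.
Offset 8: leading byte 0xCA = 11001010 → 2-byte char #3 = CA A9.
Offset 10: leading byte 0xF0 = 11110000 → 4-byte char #4 = F0 AA 80 AD.
Offset 14: leading byte 0xF3 = 11110011 → 4-byte char #5 = F3 8E 94 BF.
Offset 18: leading byte 0xE0 = 11100000 → 3-byte char #6 = E0 A4 8F.
Offset 21: leading byte 0xEE = 11101110 → 3-byte char #7 = EE B1 B7.
Leading byte 0xEE = 11101110 matches 1110xxxx → 3-byte sequence.
Byte 1: 0xEE = 11101110, payload 1110 (4 bits).
Byte 2: 0xB1 = 10110001 (10xxxxxx ✓), payload 110001.
Byte 3: 0xB7 = 10110111 (10xxxxxx ✓), payload 110111.
Concatenate: 1110110001110111 = 0xEC77 (16 bits → U+EC77).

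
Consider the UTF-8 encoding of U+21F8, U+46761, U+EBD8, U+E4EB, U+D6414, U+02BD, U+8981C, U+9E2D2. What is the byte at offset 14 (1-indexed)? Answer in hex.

0xF3

1-indexed offset 14 is 0-indexed offset 13.
U+21F8 → 3-byte form E2 87 B8 at offsets 0–2.
U+46761 → 4-byte form F1 86 9D A1 at offsets 3–6.
U+EBD8 → 3-byte form EE AF 98 at offsets 7–9.
U+E4EB → 3-byte form EE 93 AB at offsets 10–12.
U+D6414 → 4-byte form F3 96 90 94 at offsets 13–16.
Offset 13 falls in char 5's range; it's byte 1 of F3 96 90 94 = 0xF3.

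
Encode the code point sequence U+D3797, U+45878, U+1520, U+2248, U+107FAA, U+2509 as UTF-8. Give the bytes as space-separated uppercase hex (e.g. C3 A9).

F3 93 9E 97 F1 85 A1 B8 E1 94 A0 E2 89 88 F4 87 BE AA E2 94 89

U+D3797: 4-byte form → F3 93 9E 97.
U+45878: 4-byte form → F1 85 A1 B8.
U+1520: 3-byte form → E1 94 A0.
U+2248: 3-byte form → E2 89 88.
U+107FAA: 4-byte form → F4 87 BE AA.
U+2509: 3-byte form → E2 94 89.
Concatenated (21 bytes): F3 93 9E 97 F1 85 A1 B8 E1 94 A0 E2 89 88 F4 87 BE AA E2 94 89.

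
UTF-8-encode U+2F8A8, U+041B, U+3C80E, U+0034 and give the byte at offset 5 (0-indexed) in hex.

0x9B

U+2F8A8 → 4-byte form F0 AF A2 A8 at offsets 0–3.
U+041B → 2-byte form D0 9B at offsets 4–5.
Offset 5 falls in char 2's range; it's byte 2 of D0 9B = 0x9B.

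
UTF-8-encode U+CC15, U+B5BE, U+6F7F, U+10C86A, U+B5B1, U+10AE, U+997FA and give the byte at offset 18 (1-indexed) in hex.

1-indexed offset 18 is 0-indexed offset 17.
U+CC15 → 3-byte form EC B0 95 at offsets 0–2.
U+B5BE → 3-byte form EB 96 BE at offsets 3–5.
U+6F7F → 3-byte form E6 BD BF at offsets 6–8.
U+10C86A → 4-byte form F4 8C A1 AA at offsets 9–12.
U+B5B1 → 3-byte form EB 96 B1 at offsets 13–15.
U+10AE → 3-byte form E1 82 AE at offsets 16–18.
Offset 17 falls in char 6's range; it's byte 2 of E1 82 AE = 0x82.

0x82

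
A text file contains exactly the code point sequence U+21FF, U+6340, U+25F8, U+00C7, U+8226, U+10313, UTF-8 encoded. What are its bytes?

E2 87 BF E6 8D 80 E2 97 B8 C3 87 E8 88 A6 F0 90 8C 93

U+21FF: 3-byte form → E2 87 BF.
U+6340: 3-byte form → E6 8D 80.
U+25F8: 3-byte form → E2 97 B8.
U+00C7: 2-byte form → C3 87.
U+8226: 3-byte form → E8 88 A6.
U+10313: 4-byte form → F0 90 8C 93.
Concatenated (18 bytes): E2 87 BF E6 8D 80 E2 97 B8 C3 87 E8 88 A6 F0 90 8C 93.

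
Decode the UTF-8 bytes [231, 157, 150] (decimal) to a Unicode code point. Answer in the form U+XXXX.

U+7756

Leading byte 0xE7 = 11100111 matches 1110xxxx → 3-byte sequence.
Byte 1: 0xE7 = 11100111, payload 0111 (4 bits).
Byte 2: 0x9D = 10011101 (10xxxxxx ✓), payload 011101.
Byte 3: 0x96 = 10010110 (10xxxxxx ✓), payload 010110.
Concatenate: 0111011101010110 = 0x7756 (16 bits → U+7756).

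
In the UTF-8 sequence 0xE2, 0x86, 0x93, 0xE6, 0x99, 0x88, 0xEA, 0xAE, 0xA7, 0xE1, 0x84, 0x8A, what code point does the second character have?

Offset 0: leading byte 0xE2 = 11100010 → 3-byte char #1 = E2 86 93.
Offset 3: leading byte 0xE6 = 11100110 → 3-byte char #2 = E6 99 88.
Leading byte 0xE6 = 11100110 matches 1110xxxx → 3-byte sequence.
Byte 1: 0xE6 = 11100110, payload 0110 (4 bits).
Byte 2: 0x99 = 10011001 (10xxxxxx ✓), payload 011001.
Byte 3: 0x88 = 10001000 (10xxxxxx ✓), payload 001000.
Concatenate: 0110011001001000 = 0x6648 (16 bits → U+6648).

U+6648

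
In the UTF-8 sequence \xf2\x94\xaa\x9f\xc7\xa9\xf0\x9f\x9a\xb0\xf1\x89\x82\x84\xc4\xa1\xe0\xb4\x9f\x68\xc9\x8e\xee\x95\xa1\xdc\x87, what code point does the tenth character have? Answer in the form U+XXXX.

Offset 0: leading byte 0xF2 = 11110010 → 4-byte char #1 = F2 94 AA 9F.
Offset 4: leading byte 0xC7 = 11000111 → 2-byte char #2 = C7 A9.
Offset 6: leading byte 0xF0 = 11110000 → 4-byte char #3 = F0 9F 9A B0.
Offset 10: leading byte 0xF1 = 11110001 → 4-byte char #4 = F1 89 82 84.
Offset 14: leading byte 0xC4 = 11000100 → 2-byte char #5 = C4 A1.
Offset 16: leading byte 0xE0 = 11100000 → 3-byte char #6 = E0 B4 9F.
Offset 19: leading byte 0x68 = 01101000 → 1-byte char #7 = 68.
Offset 20: leading byte 0xC9 = 11001001 → 2-byte char #8 = C9 8E.
Offset 22: leading byte 0xEE = 11101110 → 3-byte char #9 = EE 95 A1.
Offset 25: leading byte 0xDC = 11011100 → 2-byte char #10 = DC 87.
Leading byte 0xDC = 11011100 matches 110xxxxx → 2-byte sequence.
Byte 1: 0xDC = 11011100, payload 11100 (5 bits).
Byte 2: 0x87 = 10000111 (10xxxxxx ✓), payload 000111.
Concatenate: 11100000111 = 0x707 (11 bits → U+0707).

U+0707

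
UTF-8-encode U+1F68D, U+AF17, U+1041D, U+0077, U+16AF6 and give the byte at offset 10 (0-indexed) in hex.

0x9D

U+1F68D → 4-byte form F0 9F 9A 8D at offsets 0–3.
U+AF17 → 3-byte form EA BC 97 at offsets 4–6.
U+1041D → 4-byte form F0 90 90 9D at offsets 7–10.
Offset 10 falls in char 3's range; it's byte 4 of F0 90 90 9D = 0x9D.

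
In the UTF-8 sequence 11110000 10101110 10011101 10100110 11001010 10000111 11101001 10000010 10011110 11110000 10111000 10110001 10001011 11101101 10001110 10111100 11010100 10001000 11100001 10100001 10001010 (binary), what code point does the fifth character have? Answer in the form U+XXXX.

Offset 0: leading byte 0xF0 = 11110000 → 4-byte char #1 = F0 AE 9D A6.
Offset 4: leading byte 0xCA = 11001010 → 2-byte char #2 = CA 87.
Offset 6: leading byte 0xE9 = 11101001 → 3-byte char #3 = E9 82 9E.
Offset 9: leading byte 0xF0 = 11110000 → 4-byte char #4 = F0 B8 B1 8B.
Offset 13: leading byte 0xED = 11101101 → 3-byte char #5 = ED 8E BC.
Leading byte 0xED = 11101101 matches 1110xxxx → 3-byte sequence.
Byte 1: 0xED = 11101101, payload 1101 (4 bits).
Byte 2: 0x8E = 10001110 (10xxxxxx ✓), payload 001110.
Byte 3: 0xBC = 10111100 (10xxxxxx ✓), payload 111100.
Concatenate: 1101001110111100 = 0xD3BC (16 bits → U+D3BC).

U+D3BC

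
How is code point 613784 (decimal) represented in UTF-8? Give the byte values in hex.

U+95D98 = 0x95D98 = 613784 decimal. In range U+10000–U+10FFFF → 4-byte form: 11110xxx 10xxxxxx 10xxxxxx 10xxxxxx.
Binary (21 bits): 010010101110110011000.
Split 3+6+6+6: 010 | 010101 | 110110 | 011000.
Byte 1: 11110010 = 0xF2.
Byte 2: 10010101 = 0x95.
Byte 3: 10110110 = 0xB6.
Byte 4: 10011000 = 0x98.

F2 95 B6 98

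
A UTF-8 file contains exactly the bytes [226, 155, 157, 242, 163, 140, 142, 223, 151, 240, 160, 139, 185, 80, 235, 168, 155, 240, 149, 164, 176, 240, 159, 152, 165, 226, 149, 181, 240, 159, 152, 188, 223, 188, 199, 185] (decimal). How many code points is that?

Byte at offset 0: 0xE2 = 11100010 → 3-byte char (#1). Advance 3.
Byte at offset 3: 0xF2 = 11110010 → 4-byte char (#2). Advance 4.
Byte at offset 7: 0xDF = 11011111 → 2-byte char (#3). Advance 2.
Byte at offset 9: 0xF0 = 11110000 → 4-byte char (#4). Advance 4.
Byte at offset 13: 0x50 = 01010000 → 1-byte char (#5). Advance 1.
Byte at offset 14: 0xEB = 11101011 → 3-byte char (#6). Advance 3.
Byte at offset 17: 0xF0 = 11110000 → 4-byte char (#7). Advance 4.
Byte at offset 21: 0xF0 = 11110000 → 4-byte char (#8). Advance 4.
Byte at offset 25: 0xE2 = 11100010 → 3-byte char (#9). Advance 3.
Byte at offset 28: 0xF0 = 11110000 → 4-byte char (#10). Advance 4.
Byte at offset 32: 0xDF = 11011111 → 2-byte char (#11). Advance 2.
Byte at offset 34: 0xC7 = 11000111 → 2-byte char (#12). Advance 2.
Reached end at offset 36 after 12 code points.

12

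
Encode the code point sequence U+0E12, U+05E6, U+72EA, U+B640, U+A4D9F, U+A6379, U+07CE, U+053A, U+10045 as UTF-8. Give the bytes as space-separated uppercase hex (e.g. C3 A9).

U+0E12: 3-byte form → E0 B8 92.
U+05E6: 2-byte form → D7 A6.
U+72EA: 3-byte form → E7 8B AA.
U+B640: 3-byte form → EB 99 80.
U+A4D9F: 4-byte form → F2 A4 B6 9F.
U+A6379: 4-byte form → F2 A6 8D B9.
U+07CE: 2-byte form → DF 8E.
U+053A: 2-byte form → D4 BA.
U+10045: 4-byte form → F0 90 81 85.
Concatenated (27 bytes): E0 B8 92 D7 A6 E7 8B AA EB 99 80 F2 A4 B6 9F F2 A6 8D B9 DF 8E D4 BA F0 90 81 85.

E0 B8 92 D7 A6 E7 8B AA EB 99 80 F2 A4 B6 9F F2 A6 8D B9 DF 8E D4 BA F0 90 81 85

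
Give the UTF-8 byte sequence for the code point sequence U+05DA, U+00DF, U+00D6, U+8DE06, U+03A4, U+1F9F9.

U+05DA: 2-byte form → D7 9A.
U+00DF: 2-byte form → C3 9F.
U+00D6: 2-byte form → C3 96.
U+8DE06: 4-byte form → F2 8D B8 86.
U+03A4: 2-byte form → CE A4.
U+1F9F9: 4-byte form → F0 9F A7 B9.
Concatenated (16 bytes): D7 9A C3 9F C3 96 F2 8D B8 86 CE A4 F0 9F A7 B9.

D7 9A C3 9F C3 96 F2 8D B8 86 CE A4 F0 9F A7 B9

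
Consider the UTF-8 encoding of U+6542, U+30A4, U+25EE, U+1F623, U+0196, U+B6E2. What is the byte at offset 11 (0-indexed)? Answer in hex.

U+6542 → 3-byte form E6 95 82 at offsets 0–2.
U+30A4 → 3-byte form E3 82 A4 at offsets 3–5.
U+25EE → 3-byte form E2 97 AE at offsets 6–8.
U+1F623 → 4-byte form F0 9F 98 A3 at offsets 9–12.
Offset 11 falls in char 4's range; it's byte 3 of F0 9F 98 A3 = 0x98.

0x98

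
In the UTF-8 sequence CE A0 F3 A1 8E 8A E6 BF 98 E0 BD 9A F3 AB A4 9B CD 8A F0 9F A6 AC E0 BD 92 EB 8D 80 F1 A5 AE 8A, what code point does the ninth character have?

Offset 0: leading byte 0xCE = 11001110 → 2-byte char #1 = CE A0.
Offset 2: leading byte 0xF3 = 11110011 → 4-byte char #2 = F3 A1 8E 8A.
Offset 6: leading byte 0xE6 = 11100110 → 3-byte char #3 = E6 BF 98.
Offset 9: leading byte 0xE0 = 11100000 → 3-byte char #4 = E0 BD 9A.
Offset 12: leading byte 0xF3 = 11110011 → 4-byte char #5 = F3 AB A4 9B.
Offset 16: leading byte 0xCD = 11001101 → 2-byte char #6 = CD 8A.
Offset 18: leading byte 0xF0 = 11110000 → 4-byte char #7 = F0 9F A6 AC.
Offset 22: leading byte 0xE0 = 11100000 → 3-byte char #8 = E0 BD 92.
Offset 25: leading byte 0xEB = 11101011 → 3-byte char #9 = EB 8D 80.
Leading byte 0xEB = 11101011 matches 1110xxxx → 3-byte sequence.
Byte 1: 0xEB = 11101011, payload 1011 (4 bits).
Byte 2: 0x8D = 10001101 (10xxxxxx ✓), payload 001101.
Byte 3: 0x80 = 10000000 (10xxxxxx ✓), payload 000000.
Concatenate: 1011001101000000 = 0xB340 (16 bits → U+B340).

U+B340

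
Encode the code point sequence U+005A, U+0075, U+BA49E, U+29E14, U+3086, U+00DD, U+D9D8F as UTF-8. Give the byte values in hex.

5A 75 F2 BA 92 9E F0 A9 B8 94 E3 82 86 C3 9D F3 99 B6 8F

U+005A: 1-byte form → 5A.
U+0075: 1-byte form → 75.
U+BA49E: 4-byte form → F2 BA 92 9E.
U+29E14: 4-byte form → F0 A9 B8 94.
U+3086: 3-byte form → E3 82 86.
U+00DD: 2-byte form → C3 9D.
U+D9D8F: 4-byte form → F3 99 B6 8F.
Concatenated (19 bytes): 5A 75 F2 BA 92 9E F0 A9 B8 94 E3 82 86 C3 9D F3 99 B6 8F.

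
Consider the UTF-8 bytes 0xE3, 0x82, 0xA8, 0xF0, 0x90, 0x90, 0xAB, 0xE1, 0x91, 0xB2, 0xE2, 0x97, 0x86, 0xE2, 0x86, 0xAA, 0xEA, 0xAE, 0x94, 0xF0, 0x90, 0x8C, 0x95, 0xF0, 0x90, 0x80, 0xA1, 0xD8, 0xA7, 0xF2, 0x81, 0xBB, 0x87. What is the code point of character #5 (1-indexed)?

U+21AA

Offset 0: leading byte 0xE3 = 11100011 → 3-byte char #1 = E3 82 A8.
Offset 3: leading byte 0xF0 = 11110000 → 4-byte char #2 = F0 90 90 AB.
Offset 7: leading byte 0xE1 = 11100001 → 3-byte char #3 = E1 91 B2.
Offset 10: leading byte 0xE2 = 11100010 → 3-byte char #4 = E2 97 86.
Offset 13: leading byte 0xE2 = 11100010 → 3-byte char #5 = E2 86 AA.
Leading byte 0xE2 = 11100010 matches 1110xxxx → 3-byte sequence.
Byte 1: 0xE2 = 11100010, payload 0010 (4 bits).
Byte 2: 0x86 = 10000110 (10xxxxxx ✓), payload 000110.
Byte 3: 0xAA = 10101010 (10xxxxxx ✓), payload 101010.
Concatenate: 0010000110101010 = 0x21AA (16 bits → U+21AA).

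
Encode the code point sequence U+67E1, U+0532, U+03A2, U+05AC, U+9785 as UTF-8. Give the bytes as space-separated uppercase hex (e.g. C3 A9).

U+67E1: 3-byte form → E6 9F A1.
U+0532: 2-byte form → D4 B2.
U+03A2: 2-byte form → CE A2.
U+05AC: 2-byte form → D6 AC.
U+9785: 3-byte form → E9 9E 85.
Concatenated (12 bytes): E6 9F A1 D4 B2 CE A2 D6 AC E9 9E 85.

E6 9F A1 D4 B2 CE A2 D6 AC E9 9E 85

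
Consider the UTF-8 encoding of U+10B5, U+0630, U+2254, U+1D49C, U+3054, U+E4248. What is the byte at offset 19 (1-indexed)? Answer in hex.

0x88

1-indexed offset 19 is 0-indexed offset 18.
U+10B5 → 3-byte form E1 82 B5 at offsets 0–2.
U+0630 → 2-byte form D8 B0 at offsets 3–4.
U+2254 → 3-byte form E2 89 94 at offsets 5–7.
U+1D49C → 4-byte form F0 9D 92 9C at offsets 8–11.
U+3054 → 3-byte form E3 81 94 at offsets 12–14.
U+E4248 → 4-byte form F3 A4 89 88 at offsets 15–18.
Offset 18 falls in char 6's range; it's byte 4 of F3 A4 89 88 = 0x88.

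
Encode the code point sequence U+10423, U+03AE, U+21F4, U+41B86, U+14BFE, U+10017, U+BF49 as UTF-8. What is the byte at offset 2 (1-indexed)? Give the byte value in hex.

0x90

1-indexed offset 2 is 0-indexed offset 1.
U+10423 → 4-byte form F0 90 90 A3 at offsets 0–3.
Offset 1 falls in char 1's range; it's byte 2 of F0 90 90 A3 = 0x90.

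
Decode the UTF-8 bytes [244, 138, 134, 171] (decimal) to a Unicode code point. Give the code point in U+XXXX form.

Leading byte 0xF4 = 11110100 matches 11110xxx → 4-byte sequence.
Byte 1: 0xF4 = 11110100, payload 100 (3 bits).
Byte 2: 0x8A = 10001010 (10xxxxxx ✓), payload 001010.
Byte 3: 0x86 = 10000110 (10xxxxxx ✓), payload 000110.
Byte 4: 0xAB = 10101011 (10xxxxxx ✓), payload 101011.
Concatenate: 100001010000110101011 = 0x10A1AB (21 bits → U+10A1AB).

U+10A1AB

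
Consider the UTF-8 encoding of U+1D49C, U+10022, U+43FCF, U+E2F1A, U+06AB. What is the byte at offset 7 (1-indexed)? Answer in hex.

0x80

1-indexed offset 7 is 0-indexed offset 6.
U+1D49C → 4-byte form F0 9D 92 9C at offsets 0–3.
U+10022 → 4-byte form F0 90 80 A2 at offsets 4–7.
Offset 6 falls in char 2's range; it's byte 3 of F0 90 80 A2 = 0x80.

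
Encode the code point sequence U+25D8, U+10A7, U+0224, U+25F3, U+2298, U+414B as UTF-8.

E2 97 98 E1 82 A7 C8 A4 E2 97 B3 E2 8A 98 E4 85 8B

U+25D8: 3-byte form → E2 97 98.
U+10A7: 3-byte form → E1 82 A7.
U+0224: 2-byte form → C8 A4.
U+25F3: 3-byte form → E2 97 B3.
U+2298: 3-byte form → E2 8A 98.
U+414B: 3-byte form → E4 85 8B.
Concatenated (17 bytes): E2 97 98 E1 82 A7 C8 A4 E2 97 B3 E2 8A 98 E4 85 8B.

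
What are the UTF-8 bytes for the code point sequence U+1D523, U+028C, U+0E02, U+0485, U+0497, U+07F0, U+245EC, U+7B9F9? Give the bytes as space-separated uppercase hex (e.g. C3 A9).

U+1D523: 4-byte form → F0 9D 94 A3.
U+028C: 2-byte form → CA 8C.
U+0E02: 3-byte form → E0 B8 82.
U+0485: 2-byte form → D2 85.
U+0497: 2-byte form → D2 97.
U+07F0: 2-byte form → DF B0.
U+245EC: 4-byte form → F0 A4 97 AC.
U+7B9F9: 4-byte form → F1 BB A7 B9.
Concatenated (23 bytes): F0 9D 94 A3 CA 8C E0 B8 82 D2 85 D2 97 DF B0 F0 A4 97 AC F1 BB A7 B9.

F0 9D 94 A3 CA 8C E0 B8 82 D2 85 D2 97 DF B0 F0 A4 97 AC F1 BB A7 B9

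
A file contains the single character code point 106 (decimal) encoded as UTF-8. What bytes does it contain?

6A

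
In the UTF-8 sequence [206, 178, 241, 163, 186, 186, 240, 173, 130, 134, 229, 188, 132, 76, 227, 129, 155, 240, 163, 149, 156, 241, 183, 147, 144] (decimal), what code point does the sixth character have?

U+305B

Offset 0: leading byte 0xCE = 11001110 → 2-byte char #1 = CE B2.
Offset 2: leading byte 0xF1 = 11110001 → 4-byte char #2 = F1 A3 BA BA.
Offset 6: leading byte 0xF0 = 11110000 → 4-byte char #3 = F0 AD 82 86.
Offset 10: leading byte 0xE5 = 11100101 → 3-byte char #4 = E5 BC 84.
Offset 13: leading byte 0x4C = 01001100 → 1-byte char #5 = 4C.
Offset 14: leading byte 0xE3 = 11100011 → 3-byte char #6 = E3 81 9B.
Leading byte 0xE3 = 11100011 matches 1110xxxx → 3-byte sequence.
Byte 1: 0xE3 = 11100011, payload 0011 (4 bits).
Byte 2: 0x81 = 10000001 (10xxxxxx ✓), payload 000001.
Byte 3: 0x9B = 10011011 (10xxxxxx ✓), payload 011011.
Concatenate: 0011000001011011 = 0x305B (16 bits → U+305B).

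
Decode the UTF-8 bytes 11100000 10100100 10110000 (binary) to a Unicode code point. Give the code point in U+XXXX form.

Leading byte 0xE0 = 11100000 matches 1110xxxx → 3-byte sequence.
Byte 1: 0xE0 = 11100000, payload 0000 (4 bits).
Byte 2: 0xA4 = 10100100 (10xxxxxx ✓), payload 100100.
Byte 3: 0xB0 = 10110000 (10xxxxxx ✓), payload 110000.
Concatenate: 0000100100110000 = 0x930 (16 bits → U+0930).

U+0930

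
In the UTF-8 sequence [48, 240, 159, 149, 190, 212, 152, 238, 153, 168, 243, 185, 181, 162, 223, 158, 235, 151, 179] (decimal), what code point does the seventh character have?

U+B5F3

Offset 0: leading byte 0x30 = 00110000 → 1-byte char #1 = 30.
Offset 1: leading byte 0xF0 = 11110000 → 4-byte char #2 = F0 9F 95 BE.
Offset 5: leading byte 0xD4 = 11010100 → 2-byte char #3 = D4 98.
Offset 7: leading byte 0xEE = 11101110 → 3-byte char #4 = EE 99 A8.
Offset 10: leading byte 0xF3 = 11110011 → 4-byte char #5 = F3 B9 B5 A2.
Offset 14: leading byte 0xDF = 11011111 → 2-byte char #6 = DF 9E.
Offset 16: leading byte 0xEB = 11101011 → 3-byte char #7 = EB 97 B3.
Leading byte 0xEB = 11101011 matches 1110xxxx → 3-byte sequence.
Byte 1: 0xEB = 11101011, payload 1011 (4 bits).
Byte 2: 0x97 = 10010111 (10xxxxxx ✓), payload 010111.
Byte 3: 0xB3 = 10110011 (10xxxxxx ✓), payload 110011.
Concatenate: 1011010111110011 = 0xB5F3 (16 bits → U+B5F3).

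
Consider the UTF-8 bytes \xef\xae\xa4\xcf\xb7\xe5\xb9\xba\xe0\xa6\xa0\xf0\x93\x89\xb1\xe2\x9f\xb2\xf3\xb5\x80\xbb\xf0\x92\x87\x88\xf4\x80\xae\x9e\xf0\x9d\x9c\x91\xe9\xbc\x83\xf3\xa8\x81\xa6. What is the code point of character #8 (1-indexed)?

Offset 0: leading byte 0xEF = 11101111 → 3-byte char #1 = EF AE A4.
Offset 3: leading byte 0xCF = 11001111 → 2-byte char #2 = CF B7.
Offset 5: leading byte 0xE5 = 11100101 → 3-byte char #3 = E5 B9 BA.
Offset 8: leading byte 0xE0 = 11100000 → 3-byte char #4 = E0 A6 A0.
Offset 11: leading byte 0xF0 = 11110000 → 4-byte char #5 = F0 93 89 B1.
Offset 15: leading byte 0xE2 = 11100010 → 3-byte char #6 = E2 9F B2.
Offset 18: leading byte 0xF3 = 11110011 → 4-byte char #7 = F3 B5 80 BB.
Offset 22: leading byte 0xF0 = 11110000 → 4-byte char #8 = F0 92 87 88.
Leading byte 0xF0 = 11110000 matches 11110xxx → 4-byte sequence.
Byte 1: 0xF0 = 11110000, payload 000 (3 bits).
Byte 2: 0x92 = 10010010 (10xxxxxx ✓), payload 010010.
Byte 3: 0x87 = 10000111 (10xxxxxx ✓), payload 000111.
Byte 4: 0x88 = 10001000 (10xxxxxx ✓), payload 001000.
Concatenate: 000010010000111001000 = 0x121C8 (21 bits → U+121C8).

U+121C8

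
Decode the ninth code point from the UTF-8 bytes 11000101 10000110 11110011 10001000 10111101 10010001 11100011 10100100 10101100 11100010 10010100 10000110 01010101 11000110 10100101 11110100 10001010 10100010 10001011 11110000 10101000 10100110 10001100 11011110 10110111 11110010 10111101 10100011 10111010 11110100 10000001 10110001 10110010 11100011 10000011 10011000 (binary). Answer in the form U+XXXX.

Offset 0: leading byte 0xC5 = 11000101 → 2-byte char #1 = C5 86.
Offset 2: leading byte 0xF3 = 11110011 → 4-byte char #2 = F3 88 BD 91.
Offset 6: leading byte 0xE3 = 11100011 → 3-byte char #3 = E3 A4 AC.
Offset 9: leading byte 0xE2 = 11100010 → 3-byte char #4 = E2 94 86.
Offset 12: leading byte 0x55 = 01010101 → 1-byte char #5 = 55.
Offset 13: leading byte 0xC6 = 11000110 → 2-byte char #6 = C6 A5.
Offset 15: leading byte 0xF4 = 11110100 → 4-byte char #7 = F4 8A A2 8B.
Offset 19: leading byte 0xF0 = 11110000 → 4-byte char #8 = F0 A8 A6 8C.
Offset 23: leading byte 0xDE = 11011110 → 2-byte char #9 = DE B7.
Leading byte 0xDE = 11011110 matches 110xxxxx → 2-byte sequence.
Byte 1: 0xDE = 11011110, payload 11110 (5 bits).
Byte 2: 0xB7 = 10110111 (10xxxxxx ✓), payload 110111.
Concatenate: 11110110111 = 0x7B7 (11 bits → U+07B7).

U+07B7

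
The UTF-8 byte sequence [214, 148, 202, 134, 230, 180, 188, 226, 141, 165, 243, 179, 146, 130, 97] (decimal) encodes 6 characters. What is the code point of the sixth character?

U+0061

Offset 0: leading byte 0xD6 = 11010110 → 2-byte char #1 = D6 94.
Offset 2: leading byte 0xCA = 11001010 → 2-byte char #2 = CA 86.
Offset 4: leading byte 0xE6 = 11100110 → 3-byte char #3 = E6 B4 BC.
Offset 7: leading byte 0xE2 = 11100010 → 3-byte char #4 = E2 8D A5.
Offset 10: leading byte 0xF3 = 11110011 → 4-byte char #5 = F3 B3 92 82.
Offset 14: leading byte 0x61 = 01100001 → 1-byte char #6 = 61.
Leading byte 0x61 = 01100001 matches 0xxxxxxx → 1-byte sequence.
Byte 1: 0x61 = 01100001, payload 1100001 (7 bits).
Concatenate: 1100001 = 0x61 (7 bits → U+0061).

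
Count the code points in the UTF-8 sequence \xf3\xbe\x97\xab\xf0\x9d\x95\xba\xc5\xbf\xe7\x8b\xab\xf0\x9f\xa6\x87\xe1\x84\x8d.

6

Byte at offset 0: 0xF3 = 11110011 → 4-byte char (#1). Advance 4.
Byte at offset 4: 0xF0 = 11110000 → 4-byte char (#2). Advance 4.
Byte at offset 8: 0xC5 = 11000101 → 2-byte char (#3). Advance 2.
Byte at offset 10: 0xE7 = 11100111 → 3-byte char (#4). Advance 3.
Byte at offset 13: 0xF0 = 11110000 → 4-byte char (#5). Advance 4.
Byte at offset 17: 0xE1 = 11100001 → 3-byte char (#6). Advance 3.
Reached end at offset 20 after 6 code points.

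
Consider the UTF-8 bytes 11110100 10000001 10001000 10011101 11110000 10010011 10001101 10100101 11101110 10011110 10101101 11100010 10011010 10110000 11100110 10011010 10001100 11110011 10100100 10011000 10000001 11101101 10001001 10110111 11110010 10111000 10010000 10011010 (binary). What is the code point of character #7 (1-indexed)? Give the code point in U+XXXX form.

Offset 0: leading byte 0xF4 = 11110100 → 4-byte char #1 = F4 81 88 9D.
Offset 4: leading byte 0xF0 = 11110000 → 4-byte char #2 = F0 93 8D A5.
Offset 8: leading byte 0xEE = 11101110 → 3-byte char #3 = EE 9E AD.
Offset 11: leading byte 0xE2 = 11100010 → 3-byte char #4 = E2 9A B0.
Offset 14: leading byte 0xE6 = 11100110 → 3-byte char #5 = E6 9A 8C.
Offset 17: leading byte 0xF3 = 11110011 → 4-byte char #6 = F3 A4 98 81.
Offset 21: leading byte 0xED = 11101101 → 3-byte char #7 = ED 89 B7.
Leading byte 0xED = 11101101 matches 1110xxxx → 3-byte sequence.
Byte 1: 0xED = 11101101, payload 1101 (4 bits).
Byte 2: 0x89 = 10001001 (10xxxxxx ✓), payload 001001.
Byte 3: 0xB7 = 10110111 (10xxxxxx ✓), payload 110111.
Concatenate: 1101001001110111 = 0xD277 (16 bits → U+D277).

U+D277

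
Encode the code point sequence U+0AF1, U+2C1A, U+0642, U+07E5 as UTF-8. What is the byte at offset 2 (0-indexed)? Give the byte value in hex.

U+0AF1 → 3-byte form E0 AB B1 at offsets 0–2.
Offset 2 falls in char 1's range; it's byte 3 of E0 AB B1 = 0xB1.

0xB1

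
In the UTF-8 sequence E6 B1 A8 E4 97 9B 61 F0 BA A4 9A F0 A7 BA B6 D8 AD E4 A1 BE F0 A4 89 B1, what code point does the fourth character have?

U+3A91A

Offset 0: leading byte 0xE6 = 11100110 → 3-byte char #1 = E6 B1 A8.
Offset 3: leading byte 0xE4 = 11100100 → 3-byte char #2 = E4 97 9B.
Offset 6: leading byte 0x61 = 01100001 → 1-byte char #3 = 61.
Offset 7: leading byte 0xF0 = 11110000 → 4-byte char #4 = F0 BA A4 9A.
Leading byte 0xF0 = 11110000 matches 11110xxx → 4-byte sequence.
Byte 1: 0xF0 = 11110000, payload 000 (3 bits).
Byte 2: 0xBA = 10111010 (10xxxxxx ✓), payload 111010.
Byte 3: 0xA4 = 10100100 (10xxxxxx ✓), payload 100100.
Byte 4: 0x9A = 10011010 (10xxxxxx ✓), payload 011010.
Concatenate: 000111010100100011010 = 0x3A91A (21 bits → U+3A91A).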